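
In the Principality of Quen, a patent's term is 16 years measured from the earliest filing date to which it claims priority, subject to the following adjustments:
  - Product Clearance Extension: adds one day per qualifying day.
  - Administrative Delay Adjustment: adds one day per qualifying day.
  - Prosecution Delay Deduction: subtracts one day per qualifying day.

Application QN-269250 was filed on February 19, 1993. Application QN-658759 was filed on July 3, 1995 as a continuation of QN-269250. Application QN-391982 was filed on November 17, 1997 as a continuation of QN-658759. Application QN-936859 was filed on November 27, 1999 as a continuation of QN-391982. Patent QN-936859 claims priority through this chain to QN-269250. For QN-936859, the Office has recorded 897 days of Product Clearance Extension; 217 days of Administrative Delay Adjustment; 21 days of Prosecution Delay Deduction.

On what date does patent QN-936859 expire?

Earliest priority filing: 19 February 1993.
Base term: 19 February 1993 + 16 years → 19 February 2009.
Product Clearance Extension: +897 days → 5 August 2011.
Administrative Delay Adjustment: +217 days → 9 March 2012.
Prosecution Delay Deduction: −21 days → 17 February 2012.

2012-02-17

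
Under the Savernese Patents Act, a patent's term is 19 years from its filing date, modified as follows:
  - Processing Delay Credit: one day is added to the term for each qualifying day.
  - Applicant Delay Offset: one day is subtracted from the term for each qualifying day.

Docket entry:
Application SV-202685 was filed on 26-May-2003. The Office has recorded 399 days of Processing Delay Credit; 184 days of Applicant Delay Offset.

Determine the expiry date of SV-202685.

Base term: filing date + 19 years → 26 May 2022.
Processing Delay Credit: +399 days → 29 June 2023.
Applicant Delay Offset: −184 days → 27 December 2022.

December 27, 2022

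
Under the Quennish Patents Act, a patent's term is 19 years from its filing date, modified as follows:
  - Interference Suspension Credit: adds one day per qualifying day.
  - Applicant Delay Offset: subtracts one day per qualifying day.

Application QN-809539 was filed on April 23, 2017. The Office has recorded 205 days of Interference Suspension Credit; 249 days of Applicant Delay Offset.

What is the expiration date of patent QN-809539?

Base term: filing date + 19 years → 23 April 2036.
Interference Suspension Credit: +205 days → 14 November 2036.
Applicant Delay Offset: −249 days → 10 March 2036.

2036-03-10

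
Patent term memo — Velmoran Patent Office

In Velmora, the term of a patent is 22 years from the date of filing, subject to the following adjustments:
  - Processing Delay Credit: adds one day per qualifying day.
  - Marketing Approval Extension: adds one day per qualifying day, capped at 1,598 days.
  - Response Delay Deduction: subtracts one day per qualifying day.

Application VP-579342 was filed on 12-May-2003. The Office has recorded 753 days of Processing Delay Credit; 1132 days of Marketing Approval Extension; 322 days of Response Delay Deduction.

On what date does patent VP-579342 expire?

Base term: filing date + 22 years → 12 May 2025.
Processing Delay Credit: +753 days → 4 June 2027.
Marketing Approval Extension: 1132 days (within the 1598-day cap) → +1132 days → 10 July 2030.
Response Delay Deduction: −322 days → 22 August 2029.

2029-08-22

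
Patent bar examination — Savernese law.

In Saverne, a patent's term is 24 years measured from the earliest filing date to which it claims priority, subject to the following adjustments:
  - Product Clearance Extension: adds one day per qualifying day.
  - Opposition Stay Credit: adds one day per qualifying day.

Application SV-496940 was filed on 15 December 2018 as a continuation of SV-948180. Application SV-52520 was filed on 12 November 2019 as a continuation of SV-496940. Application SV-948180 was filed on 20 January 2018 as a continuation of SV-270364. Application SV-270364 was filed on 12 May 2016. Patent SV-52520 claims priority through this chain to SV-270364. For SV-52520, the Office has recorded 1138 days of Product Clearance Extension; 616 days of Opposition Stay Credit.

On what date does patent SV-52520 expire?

Earliest priority filing: 12 May 2016.
Base term: 12 May 2016 + 24 years → 12 May 2040.
Product Clearance Extension: +1138 days → 24 June 2043.
Opposition Stay Credit: +616 days → 1 March 2045.

March 1, 2045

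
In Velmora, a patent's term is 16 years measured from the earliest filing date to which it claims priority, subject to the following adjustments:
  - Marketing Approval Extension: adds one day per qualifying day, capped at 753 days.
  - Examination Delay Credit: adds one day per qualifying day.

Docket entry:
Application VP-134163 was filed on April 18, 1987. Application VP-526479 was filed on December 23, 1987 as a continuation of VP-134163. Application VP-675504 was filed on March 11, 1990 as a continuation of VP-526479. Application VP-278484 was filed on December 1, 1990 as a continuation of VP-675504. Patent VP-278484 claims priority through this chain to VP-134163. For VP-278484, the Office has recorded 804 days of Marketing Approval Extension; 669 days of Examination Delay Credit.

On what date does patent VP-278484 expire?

2007-03-10

Earliest priority filing: 18 April 1987.
Base term: 18 April 1987 + 16 years → 18 April 2003.
Marketing Approval Extension: 804 days claimed exceeds the 753-day cap, so +753 days → 10 May 2005.
Examination Delay Credit: +669 days → 10 March 2007.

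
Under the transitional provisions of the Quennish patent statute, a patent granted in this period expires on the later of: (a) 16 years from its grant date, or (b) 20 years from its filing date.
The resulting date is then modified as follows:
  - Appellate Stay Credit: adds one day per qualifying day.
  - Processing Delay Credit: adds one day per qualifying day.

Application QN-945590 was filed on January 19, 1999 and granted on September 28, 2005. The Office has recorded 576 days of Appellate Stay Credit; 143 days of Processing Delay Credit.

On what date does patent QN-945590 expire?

2023-09-17

(a) grant + 16 years → 28 September 2021.
(b) filing + 20 years → 19 January 2019.
Later of the two: 28 September 2021.
Appellate Stay Credit: +576 days → 27 April 2023.
Processing Delay Credit: +143 days → 17 September 2023.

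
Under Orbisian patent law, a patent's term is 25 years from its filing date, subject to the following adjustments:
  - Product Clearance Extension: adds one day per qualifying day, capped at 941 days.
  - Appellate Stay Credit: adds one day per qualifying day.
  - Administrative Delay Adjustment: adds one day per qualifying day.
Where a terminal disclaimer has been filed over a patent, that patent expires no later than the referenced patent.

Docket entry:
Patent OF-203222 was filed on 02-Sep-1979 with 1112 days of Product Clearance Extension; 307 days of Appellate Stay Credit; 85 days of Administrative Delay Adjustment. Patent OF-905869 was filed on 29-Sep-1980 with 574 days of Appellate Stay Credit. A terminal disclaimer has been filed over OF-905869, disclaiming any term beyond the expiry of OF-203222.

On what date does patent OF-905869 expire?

Natural term of OF-905869:
  Base: filing + 25 years → 29 September 2005.
  Appellate Stay Credit: +574 days → 26 April 2007.
Expiry of referenced patent OF-203222:
  Base: filing + 25 years → 2 September 2004.
  Product Clearance Extension: 1112 days claimed exceeds the 941-day cap, so +941 days → 1 April 2007.
  Appellate Stay Credit: +307 days → 2 February 2008.
  Administrative Delay Adjustment: +85 days → 27 April 2008.
Terminal disclaimer: OF-905869 expires on the earlier of 26 April 2007 and 27 April 2008.

2007-04-26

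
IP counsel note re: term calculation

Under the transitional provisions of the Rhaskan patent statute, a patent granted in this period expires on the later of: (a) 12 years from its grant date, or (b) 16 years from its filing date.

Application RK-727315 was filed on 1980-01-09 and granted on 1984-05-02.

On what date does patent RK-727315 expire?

(a) grant + 12 years → 2 May 1996.
(b) filing + 16 years → 9 January 1996.
Later of the two: 2 May 1996.

1996-05-02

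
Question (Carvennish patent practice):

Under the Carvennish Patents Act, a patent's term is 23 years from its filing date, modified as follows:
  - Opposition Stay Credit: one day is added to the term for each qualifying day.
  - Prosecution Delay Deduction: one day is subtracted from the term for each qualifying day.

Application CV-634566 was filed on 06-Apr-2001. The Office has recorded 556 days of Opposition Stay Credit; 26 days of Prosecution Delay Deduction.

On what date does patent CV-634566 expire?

Base term: filing date + 23 years → 6 April 2024.
Opposition Stay Credit: +556 days → 14 October 2025.
Prosecution Delay Deduction: −26 days → 18 September 2025.

2025-09-18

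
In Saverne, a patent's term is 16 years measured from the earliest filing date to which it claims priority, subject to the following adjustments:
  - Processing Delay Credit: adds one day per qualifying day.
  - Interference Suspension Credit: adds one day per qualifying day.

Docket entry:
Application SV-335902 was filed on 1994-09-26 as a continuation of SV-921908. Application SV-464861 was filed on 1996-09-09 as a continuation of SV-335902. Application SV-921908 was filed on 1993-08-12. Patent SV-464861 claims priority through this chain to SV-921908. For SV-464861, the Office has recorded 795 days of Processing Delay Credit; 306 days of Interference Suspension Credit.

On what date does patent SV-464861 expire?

August 17, 2012

Earliest priority filing: 12 August 1993.
Base term: 12 August 1993 + 16 years → 12 August 2009.
Processing Delay Credit: +795 days → 16 October 2011.
Interference Suspension Credit: +306 days → 17 August 2012.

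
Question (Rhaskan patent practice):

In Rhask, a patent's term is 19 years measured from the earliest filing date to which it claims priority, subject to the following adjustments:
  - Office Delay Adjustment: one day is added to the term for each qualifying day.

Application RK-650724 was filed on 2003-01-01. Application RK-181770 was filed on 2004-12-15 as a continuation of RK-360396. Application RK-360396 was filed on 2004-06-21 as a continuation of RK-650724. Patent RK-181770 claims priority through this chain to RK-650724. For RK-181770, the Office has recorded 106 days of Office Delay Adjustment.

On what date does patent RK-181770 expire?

Earliest priority filing: 1 January 2003.
Base term: 1 January 2003 + 19 years → 1 January 2022.
Office Delay Adjustment: +106 days → 17 April 2022.

April 17, 2022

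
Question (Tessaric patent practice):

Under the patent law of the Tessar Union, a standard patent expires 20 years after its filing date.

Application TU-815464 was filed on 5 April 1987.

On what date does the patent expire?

Filing date + 20 years → 5 April 2007.

April 5, 2007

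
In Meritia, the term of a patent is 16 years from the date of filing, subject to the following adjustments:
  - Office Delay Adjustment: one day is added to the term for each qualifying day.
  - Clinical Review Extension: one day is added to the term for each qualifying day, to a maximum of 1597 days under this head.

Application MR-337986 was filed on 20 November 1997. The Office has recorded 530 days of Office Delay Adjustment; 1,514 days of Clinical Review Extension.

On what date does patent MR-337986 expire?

2019-06-26

Base term: filing date + 16 years → 20 November 2013.
Office Delay Adjustment: +530 days → 4 May 2015.
Clinical Review Extension: 1514 days (within the 1597-day cap) → +1514 days → 26 June 2019.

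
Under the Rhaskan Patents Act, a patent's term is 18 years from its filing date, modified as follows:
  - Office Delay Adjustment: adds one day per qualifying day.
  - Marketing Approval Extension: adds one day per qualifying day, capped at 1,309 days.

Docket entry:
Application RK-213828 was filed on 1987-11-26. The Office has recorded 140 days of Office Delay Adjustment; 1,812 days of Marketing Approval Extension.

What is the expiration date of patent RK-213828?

2009-11-14

Base term: filing date + 18 years → 26 November 2005.
Office Delay Adjustment: +140 days → 15 April 2006.
Marketing Approval Extension: 1812 days claimed exceeds the 1309-day cap, so +1309 days → 14 November 2009.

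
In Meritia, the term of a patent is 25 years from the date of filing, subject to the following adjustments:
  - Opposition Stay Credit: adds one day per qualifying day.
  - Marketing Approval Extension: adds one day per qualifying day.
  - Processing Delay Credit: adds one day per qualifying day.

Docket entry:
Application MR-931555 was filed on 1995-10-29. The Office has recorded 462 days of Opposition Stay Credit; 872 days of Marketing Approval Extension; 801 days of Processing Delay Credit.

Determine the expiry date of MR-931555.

2026-09-03

Base term: filing date + 25 years → 29 October 2020.
Opposition Stay Credit: +462 days → 3 February 2022.
Marketing Approval Extension: +872 days → 24 June 2024.
Processing Delay Credit: +801 days → 3 September 2026.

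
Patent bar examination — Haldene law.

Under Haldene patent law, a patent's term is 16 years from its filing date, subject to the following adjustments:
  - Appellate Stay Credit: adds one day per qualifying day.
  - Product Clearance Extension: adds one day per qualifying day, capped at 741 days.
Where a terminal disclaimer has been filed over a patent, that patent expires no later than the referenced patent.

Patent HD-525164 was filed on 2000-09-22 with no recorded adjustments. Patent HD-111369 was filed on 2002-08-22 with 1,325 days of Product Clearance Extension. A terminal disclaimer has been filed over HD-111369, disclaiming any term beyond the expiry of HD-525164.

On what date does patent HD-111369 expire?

2016-09-22

Natural term of HD-111369:
  Base: filing + 16 years → 22 August 2018.
  Product Clearance Extension: 1325 days claimed exceeds the 741-day cap, so +741 days → 1 September 2020.
Expiry of referenced patent HD-525164:
  Base: filing + 16 years → 22 September 2016.
Terminal disclaimer: HD-111369 expires on the earlier of 1 September 2020 and 22 September 2016.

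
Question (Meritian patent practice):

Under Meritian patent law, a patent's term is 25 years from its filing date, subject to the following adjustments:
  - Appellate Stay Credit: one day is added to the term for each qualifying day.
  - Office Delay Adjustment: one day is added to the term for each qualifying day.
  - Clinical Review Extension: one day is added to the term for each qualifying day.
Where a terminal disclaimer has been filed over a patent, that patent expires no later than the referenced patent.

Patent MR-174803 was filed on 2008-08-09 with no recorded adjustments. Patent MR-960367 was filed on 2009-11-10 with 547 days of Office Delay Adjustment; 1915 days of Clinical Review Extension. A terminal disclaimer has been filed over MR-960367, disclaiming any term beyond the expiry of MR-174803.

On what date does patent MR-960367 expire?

Natural term of MR-960367:
  Base: filing + 25 years → 10 November 2034.
  Office Delay Adjustment: +547 days → 10 May 2036.
  Clinical Review Extension: +1915 days → 7 August 2041.
Expiry of referenced patent MR-174803:
  Base: filing + 25 years → 9 August 2033.
Terminal disclaimer: MR-960367 expires on the earlier of 7 August 2041 and 9 August 2033.

2033-08-09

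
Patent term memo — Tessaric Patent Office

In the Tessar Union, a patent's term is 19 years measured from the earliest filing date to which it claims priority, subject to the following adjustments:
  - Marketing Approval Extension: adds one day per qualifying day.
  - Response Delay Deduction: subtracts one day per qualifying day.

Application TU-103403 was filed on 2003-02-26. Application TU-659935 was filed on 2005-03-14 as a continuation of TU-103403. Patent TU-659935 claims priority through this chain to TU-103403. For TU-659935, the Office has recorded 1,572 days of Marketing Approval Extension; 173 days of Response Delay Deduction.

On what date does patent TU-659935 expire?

December 26, 2025

Earliest priority filing: 26 February 2003.
Base term: 26 February 2003 + 19 years → 26 February 2022.
Marketing Approval Extension: +1572 days → 17 June 2026.
Response Delay Deduction: −173 days → 26 December 2025.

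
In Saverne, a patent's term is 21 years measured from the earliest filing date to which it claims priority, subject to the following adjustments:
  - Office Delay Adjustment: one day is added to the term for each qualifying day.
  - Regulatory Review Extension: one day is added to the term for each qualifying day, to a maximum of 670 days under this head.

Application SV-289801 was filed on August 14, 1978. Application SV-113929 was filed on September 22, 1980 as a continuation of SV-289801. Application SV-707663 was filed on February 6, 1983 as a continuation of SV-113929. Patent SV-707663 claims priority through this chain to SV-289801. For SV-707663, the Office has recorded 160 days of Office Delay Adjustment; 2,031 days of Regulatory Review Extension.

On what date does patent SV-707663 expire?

Earliest priority filing: 14 August 1978.
Base term: 14 August 1978 + 21 years → 14 August 1999.
Office Delay Adjustment: +160 days → 21 January 2000.
Regulatory Review Extension: 2031 days claimed exceeds the 670-day cap, so +670 days → 21 November 2001.

November 21, 2001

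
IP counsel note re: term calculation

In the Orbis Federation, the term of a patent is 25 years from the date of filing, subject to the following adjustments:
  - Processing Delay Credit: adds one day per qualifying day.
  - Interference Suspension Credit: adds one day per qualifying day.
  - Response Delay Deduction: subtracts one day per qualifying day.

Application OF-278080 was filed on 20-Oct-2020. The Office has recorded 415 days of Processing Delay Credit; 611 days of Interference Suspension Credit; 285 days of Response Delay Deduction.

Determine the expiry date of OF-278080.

Base term: filing date + 25 years → 20 October 2045.
Processing Delay Credit: +415 days → 9 December 2046.
Interference Suspension Credit: +611 days → 11 August 2048.
Response Delay Deduction: −285 days → 31 October 2047.

October 31, 2047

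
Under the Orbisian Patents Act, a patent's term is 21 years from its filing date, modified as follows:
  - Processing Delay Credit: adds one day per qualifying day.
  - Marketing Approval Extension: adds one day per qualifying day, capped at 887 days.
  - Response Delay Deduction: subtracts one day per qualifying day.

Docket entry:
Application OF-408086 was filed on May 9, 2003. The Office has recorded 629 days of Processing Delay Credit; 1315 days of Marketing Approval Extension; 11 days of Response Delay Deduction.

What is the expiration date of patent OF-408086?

2028-06-22

Base term: filing date + 21 years → 9 May 2024.
Processing Delay Credit: +629 days → 28 January 2026.
Marketing Approval Extension: 1315 days claimed exceeds the 887-day cap, so +887 days → 3 July 2028.
Response Delay Deduction: −11 days → 22 June 2028.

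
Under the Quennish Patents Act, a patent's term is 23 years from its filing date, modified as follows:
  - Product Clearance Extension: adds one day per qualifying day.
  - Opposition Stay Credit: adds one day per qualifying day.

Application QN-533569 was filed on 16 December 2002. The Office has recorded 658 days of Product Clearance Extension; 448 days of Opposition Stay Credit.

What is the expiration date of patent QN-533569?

Base term: filing date + 23 years → 16 December 2025.
Product Clearance Extension: +658 days → 5 October 2027.
Opposition Stay Credit: +448 days → 26 December 2028.

December 26, 2028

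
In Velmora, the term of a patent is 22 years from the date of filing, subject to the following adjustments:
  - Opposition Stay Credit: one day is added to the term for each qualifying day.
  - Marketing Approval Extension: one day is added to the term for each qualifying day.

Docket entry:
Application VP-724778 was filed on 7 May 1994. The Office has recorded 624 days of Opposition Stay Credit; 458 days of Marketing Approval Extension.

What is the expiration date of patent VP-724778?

Base term: filing date + 22 years → 7 May 2016.
Opposition Stay Credit: +624 days → 21 January 2018.
Marketing Approval Extension: +458 days → 24 April 2019.

April 24, 2019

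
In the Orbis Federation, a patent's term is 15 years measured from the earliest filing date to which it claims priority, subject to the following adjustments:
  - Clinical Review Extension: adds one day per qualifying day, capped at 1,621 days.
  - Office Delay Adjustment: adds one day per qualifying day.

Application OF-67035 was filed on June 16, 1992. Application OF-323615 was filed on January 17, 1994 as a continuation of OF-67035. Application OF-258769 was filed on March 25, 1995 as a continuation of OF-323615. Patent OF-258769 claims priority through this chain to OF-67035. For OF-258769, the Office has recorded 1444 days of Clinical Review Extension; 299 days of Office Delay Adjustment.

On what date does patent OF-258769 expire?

March 24, 2012

Earliest priority filing: 16 June 1992.
Base term: 16 June 1992 + 15 years → 16 June 2007.
Clinical Review Extension: 1444 days (within the 1621-day cap) → +1444 days → 30 May 2011.
Office Delay Adjustment: +299 days → 24 March 2012.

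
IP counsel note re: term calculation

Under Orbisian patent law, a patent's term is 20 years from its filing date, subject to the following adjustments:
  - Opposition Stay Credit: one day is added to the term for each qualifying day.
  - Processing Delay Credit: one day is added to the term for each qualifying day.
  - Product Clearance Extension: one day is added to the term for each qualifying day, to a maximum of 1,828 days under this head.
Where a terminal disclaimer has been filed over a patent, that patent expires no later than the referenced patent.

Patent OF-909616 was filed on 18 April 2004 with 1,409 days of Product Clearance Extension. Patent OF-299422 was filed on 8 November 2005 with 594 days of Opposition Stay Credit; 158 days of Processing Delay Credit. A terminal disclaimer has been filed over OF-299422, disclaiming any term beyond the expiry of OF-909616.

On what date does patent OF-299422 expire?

Natural term of OF-299422:
  Base: filing + 20 years → 8 November 2025.
  Opposition Stay Credit: +594 days → 25 June 2027.
  Processing Delay Credit: +158 days → 30 November 2027.
Expiry of referenced patent OF-909616:
  Base: filing + 20 years → 18 April 2024.
  Product Clearance Extension: 1409 days (within the 1828-day cap) → +1409 days → 26 February 2028.
Terminal disclaimer: OF-299422 expires on the earlier of 30 November 2027 and 26 February 2028.

2027-11-30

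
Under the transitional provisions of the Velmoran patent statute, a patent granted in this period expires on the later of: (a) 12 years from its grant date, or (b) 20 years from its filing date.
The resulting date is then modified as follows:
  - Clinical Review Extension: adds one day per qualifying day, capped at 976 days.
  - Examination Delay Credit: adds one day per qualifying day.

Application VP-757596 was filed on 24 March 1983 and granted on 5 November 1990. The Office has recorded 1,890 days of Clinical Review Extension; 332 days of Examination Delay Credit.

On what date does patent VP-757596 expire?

October 22, 2006

(a) grant + 12 years → 5 November 2002.
(b) filing + 20 years → 24 March 2003.
Later of the two: 24 March 2003.
Clinical Review Extension: 1890 days claimed exceeds the 976-day cap, so +976 days → 24 November 2005.
Examination Delay Credit: +332 days → 22 October 2006.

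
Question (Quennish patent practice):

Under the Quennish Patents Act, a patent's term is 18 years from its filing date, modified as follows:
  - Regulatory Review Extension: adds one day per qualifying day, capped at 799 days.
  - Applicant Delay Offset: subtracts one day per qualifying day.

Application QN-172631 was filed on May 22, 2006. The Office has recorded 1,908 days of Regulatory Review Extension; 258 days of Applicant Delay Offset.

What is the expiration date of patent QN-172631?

Base term: filing date + 18 years → 22 May 2024.
Regulatory Review Extension: 1908 days claimed exceeds the 799-day cap, so +799 days → 30 July 2026.
Applicant Delay Offset: −258 days → 14 November 2025.

2025-11-14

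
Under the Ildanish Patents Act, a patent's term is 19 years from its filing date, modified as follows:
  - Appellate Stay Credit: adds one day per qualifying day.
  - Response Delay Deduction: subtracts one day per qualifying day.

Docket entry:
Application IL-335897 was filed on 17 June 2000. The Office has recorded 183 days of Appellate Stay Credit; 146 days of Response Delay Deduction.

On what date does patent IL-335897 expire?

July 24, 2019

Base term: filing date + 19 years → 17 June 2019.
Appellate Stay Credit: +183 days → 17 December 2019.
Response Delay Deduction: −146 days → 24 July 2019.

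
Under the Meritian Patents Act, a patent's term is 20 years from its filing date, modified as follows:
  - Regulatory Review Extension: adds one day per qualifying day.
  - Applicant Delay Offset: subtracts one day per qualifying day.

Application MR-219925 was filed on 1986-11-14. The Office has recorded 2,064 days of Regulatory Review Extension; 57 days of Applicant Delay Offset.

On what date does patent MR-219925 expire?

Base term: filing date + 20 years → 14 November 2006.
Regulatory Review Extension: +2064 days → 9 July 2012.
Applicant Delay Offset: −57 days → 13 May 2012.

May 13, 2012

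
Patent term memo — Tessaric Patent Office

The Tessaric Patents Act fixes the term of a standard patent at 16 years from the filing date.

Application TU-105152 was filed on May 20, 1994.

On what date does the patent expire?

2010-05-20

Filing date + 16 years → 20 May 2010.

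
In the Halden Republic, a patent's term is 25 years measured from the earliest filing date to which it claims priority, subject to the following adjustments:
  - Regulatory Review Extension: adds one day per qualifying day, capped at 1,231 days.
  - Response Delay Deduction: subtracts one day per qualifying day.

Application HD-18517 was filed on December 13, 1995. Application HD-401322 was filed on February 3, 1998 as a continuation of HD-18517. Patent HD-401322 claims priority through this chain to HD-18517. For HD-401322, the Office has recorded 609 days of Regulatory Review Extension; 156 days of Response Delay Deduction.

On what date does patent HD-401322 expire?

2022-03-11

Earliest priority filing: 13 December 1995.
Base term: 13 December 1995 + 25 years → 13 December 2020.
Regulatory Review Extension: 609 days (within the 1231-day cap) → +609 days → 14 August 2022.
Response Delay Deduction: −156 days → 11 March 2022.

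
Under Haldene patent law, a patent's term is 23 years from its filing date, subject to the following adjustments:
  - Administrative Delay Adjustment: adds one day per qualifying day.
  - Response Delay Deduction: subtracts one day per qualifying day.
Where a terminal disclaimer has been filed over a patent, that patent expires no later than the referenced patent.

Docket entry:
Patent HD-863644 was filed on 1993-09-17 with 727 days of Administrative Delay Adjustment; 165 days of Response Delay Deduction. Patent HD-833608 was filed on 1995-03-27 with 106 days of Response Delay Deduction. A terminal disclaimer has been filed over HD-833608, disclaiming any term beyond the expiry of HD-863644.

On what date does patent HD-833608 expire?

Natural term of HD-833608:
  Base: filing + 23 years → 27 March 2018.
  Response Delay Deduction: −106 days → 11 December 2017.
Expiry of referenced patent HD-863644:
  Base: filing + 23 years → 17 September 2016.
  Administrative Delay Adjustment: +727 days → 14 September 2018.
  Response Delay Deduction: −165 days → 2 April 2018.
Terminal disclaimer: HD-833608 expires on the earlier of 11 December 2017 and 2 April 2018.

2017-12-11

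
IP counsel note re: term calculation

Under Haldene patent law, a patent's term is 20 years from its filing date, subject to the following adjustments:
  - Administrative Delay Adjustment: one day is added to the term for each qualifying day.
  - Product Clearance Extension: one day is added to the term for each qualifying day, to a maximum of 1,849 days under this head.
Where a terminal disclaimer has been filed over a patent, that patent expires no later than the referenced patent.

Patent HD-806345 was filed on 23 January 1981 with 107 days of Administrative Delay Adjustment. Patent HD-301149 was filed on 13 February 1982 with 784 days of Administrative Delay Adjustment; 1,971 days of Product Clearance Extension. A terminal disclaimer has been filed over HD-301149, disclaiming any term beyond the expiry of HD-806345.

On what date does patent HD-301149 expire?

Natural term of HD-301149:
  Base: filing + 20 years → 13 February 2002.
  Administrative Delay Adjustment: +784 days → 7 April 2004.
  Product Clearance Extension: 1971 days claimed exceeds the 1849-day cap, so +1849 days → 30 April 2009.
Expiry of referenced patent HD-806345:
  Base: filing + 20 years → 23 January 2001.
  Administrative Delay Adjustment: +107 days → 10 May 2001.
Terminal disclaimer: HD-301149 expires on the earlier of 30 April 2009 and 10 May 2001.

2001-05-10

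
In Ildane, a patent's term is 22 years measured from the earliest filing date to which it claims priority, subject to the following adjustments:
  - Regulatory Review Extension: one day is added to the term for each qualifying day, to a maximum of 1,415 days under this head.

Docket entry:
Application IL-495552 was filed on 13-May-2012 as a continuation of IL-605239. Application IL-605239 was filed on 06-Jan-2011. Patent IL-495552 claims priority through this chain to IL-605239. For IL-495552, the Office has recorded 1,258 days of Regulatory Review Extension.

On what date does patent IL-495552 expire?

2036-06-17

Earliest priority filing: 6 January 2011.
Base term: 6 January 2011 + 22 years → 6 January 2033.
Regulatory Review Extension: 1258 days (within the 1415-day cap) → +1258 days → 17 June 2036.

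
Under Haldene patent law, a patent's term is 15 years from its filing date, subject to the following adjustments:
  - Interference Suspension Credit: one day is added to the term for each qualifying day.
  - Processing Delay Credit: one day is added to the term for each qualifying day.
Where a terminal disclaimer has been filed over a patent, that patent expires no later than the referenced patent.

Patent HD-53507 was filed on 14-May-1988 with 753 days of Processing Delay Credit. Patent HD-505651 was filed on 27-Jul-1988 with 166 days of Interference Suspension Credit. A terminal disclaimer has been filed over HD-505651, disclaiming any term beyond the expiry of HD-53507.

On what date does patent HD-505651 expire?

Natural term of HD-505651:
  Base: filing + 15 years → 27 July 2003.
  Interference Suspension Credit: +166 days → 9 January 2004.
Expiry of referenced patent HD-53507:
  Base: filing + 15 years → 14 May 2003.
  Processing Delay Credit: +753 days → 5 June 2005.
Terminal disclaimer: HD-505651 expires on the earlier of 9 January 2004 and 5 June 2005.

2004-01-09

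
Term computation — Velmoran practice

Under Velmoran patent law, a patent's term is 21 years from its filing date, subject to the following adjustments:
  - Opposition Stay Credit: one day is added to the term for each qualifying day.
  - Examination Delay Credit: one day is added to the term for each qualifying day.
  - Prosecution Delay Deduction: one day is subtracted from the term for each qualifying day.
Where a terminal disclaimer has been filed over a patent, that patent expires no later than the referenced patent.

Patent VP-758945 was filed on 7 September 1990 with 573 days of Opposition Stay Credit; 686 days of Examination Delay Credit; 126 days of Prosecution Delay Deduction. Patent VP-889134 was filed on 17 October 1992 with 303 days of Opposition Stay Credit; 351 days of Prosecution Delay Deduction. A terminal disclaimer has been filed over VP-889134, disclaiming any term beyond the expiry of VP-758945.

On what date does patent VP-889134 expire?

2013-08-30

Natural term of VP-889134:
  Base: filing + 21 years → 17 October 2013.
  Opposition Stay Credit: +303 days → 16 August 2014.
  Prosecution Delay Deduction: −351 days → 30 August 2013.
Expiry of referenced patent VP-758945:
  Base: filing + 21 years → 7 September 2011.
  Opposition Stay Credit: +573 days → 2 April 2013.
  Examination Delay Credit: +686 days → 17 February 2015.
  Prosecution Delay Deduction: −126 days → 14 October 2014.
Terminal disclaimer: VP-889134 expires on the earlier of 30 August 2013 and 14 October 2014.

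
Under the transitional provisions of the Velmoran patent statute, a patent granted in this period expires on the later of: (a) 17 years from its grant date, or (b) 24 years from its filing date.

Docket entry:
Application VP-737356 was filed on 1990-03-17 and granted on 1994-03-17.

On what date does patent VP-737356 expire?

2014-03-17

(a) grant + 17 years → 17 March 2011.
(b) filing + 24 years → 17 March 2014.
Later of the two: 17 March 2014.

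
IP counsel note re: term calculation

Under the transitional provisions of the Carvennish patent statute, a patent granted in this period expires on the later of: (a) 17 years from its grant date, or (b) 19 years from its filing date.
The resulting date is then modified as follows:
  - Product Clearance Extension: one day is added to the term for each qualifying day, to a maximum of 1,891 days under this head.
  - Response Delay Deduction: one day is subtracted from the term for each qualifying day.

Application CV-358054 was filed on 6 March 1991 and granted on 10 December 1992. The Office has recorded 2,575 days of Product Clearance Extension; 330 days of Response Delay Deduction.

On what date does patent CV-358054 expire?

(a) grant + 17 years → 10 December 2009.
(b) filing + 19 years → 6 March 2010.
Later of the two: 6 March 2010.
Product Clearance Extension: 2575 days claimed exceeds the 1891-day cap, so +1891 days → 10 May 2015.
Response Delay Deduction: −330 days → 14 June 2014.

June 14, 2014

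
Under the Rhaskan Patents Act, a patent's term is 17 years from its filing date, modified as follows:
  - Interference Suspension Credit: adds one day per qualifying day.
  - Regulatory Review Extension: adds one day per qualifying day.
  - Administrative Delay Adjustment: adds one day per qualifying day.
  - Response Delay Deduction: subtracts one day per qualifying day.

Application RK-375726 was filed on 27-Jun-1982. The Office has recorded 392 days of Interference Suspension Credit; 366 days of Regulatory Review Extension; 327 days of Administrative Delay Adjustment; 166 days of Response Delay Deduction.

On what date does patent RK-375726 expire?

Base term: filing date + 17 years → 27 June 1999.
Interference Suspension Credit: +392 days → 23 July 2000.
Regulatory Review Extension: +366 days → 24 July 2001.
Administrative Delay Adjustment: +327 days → 16 June 2002.
Response Delay Deduction: −166 days → 1 January 2002.

January 1, 2002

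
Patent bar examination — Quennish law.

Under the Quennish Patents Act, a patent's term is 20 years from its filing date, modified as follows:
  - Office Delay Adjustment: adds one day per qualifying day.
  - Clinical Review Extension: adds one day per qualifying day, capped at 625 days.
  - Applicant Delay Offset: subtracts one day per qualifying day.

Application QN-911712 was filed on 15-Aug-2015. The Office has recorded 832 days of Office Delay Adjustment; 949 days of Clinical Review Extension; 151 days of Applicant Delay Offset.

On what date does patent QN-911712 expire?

Base term: filing date + 20 years → 15 August 2035.
Office Delay Adjustment: +832 days → 24 November 2037.
Clinical Review Extension: 949 days claimed exceeds the 625-day cap, so +625 days → 11 August 2039.
Applicant Delay Offset: −151 days → 13 March 2039.

2039-03-13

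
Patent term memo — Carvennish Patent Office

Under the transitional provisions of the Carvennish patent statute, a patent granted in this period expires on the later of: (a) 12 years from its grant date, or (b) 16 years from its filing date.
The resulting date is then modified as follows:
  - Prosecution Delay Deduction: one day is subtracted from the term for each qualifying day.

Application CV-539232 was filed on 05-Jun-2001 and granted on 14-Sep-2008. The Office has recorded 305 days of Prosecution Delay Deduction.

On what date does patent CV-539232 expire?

2019-11-14

(a) grant + 12 years → 14 September 2020.
(b) filing + 16 years → 5 June 2017.
Later of the two: 14 September 2020.
Prosecution Delay Deduction: −305 days → 14 November 2019.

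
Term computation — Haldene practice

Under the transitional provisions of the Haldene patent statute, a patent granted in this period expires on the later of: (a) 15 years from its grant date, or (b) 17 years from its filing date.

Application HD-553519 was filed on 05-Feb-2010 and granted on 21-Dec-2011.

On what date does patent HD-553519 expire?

February 5, 2027

(a) grant + 15 years → 21 December 2026.
(b) filing + 17 years → 5 February 2027.
Later of the two: 5 February 2027.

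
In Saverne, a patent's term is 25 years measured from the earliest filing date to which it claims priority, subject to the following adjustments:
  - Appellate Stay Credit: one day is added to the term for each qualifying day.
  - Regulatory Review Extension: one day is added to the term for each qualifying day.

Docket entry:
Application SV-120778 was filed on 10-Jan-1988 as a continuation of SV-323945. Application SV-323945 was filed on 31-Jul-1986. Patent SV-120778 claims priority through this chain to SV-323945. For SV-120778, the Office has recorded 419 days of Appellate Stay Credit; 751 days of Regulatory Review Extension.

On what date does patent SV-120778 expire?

October 13, 2014

Earliest priority filing: 31 July 1986.
Base term: 31 July 1986 + 25 years → 31 July 2011.
Appellate Stay Credit: +419 days → 22 September 2012.
Regulatory Review Extension: +751 days → 13 October 2014.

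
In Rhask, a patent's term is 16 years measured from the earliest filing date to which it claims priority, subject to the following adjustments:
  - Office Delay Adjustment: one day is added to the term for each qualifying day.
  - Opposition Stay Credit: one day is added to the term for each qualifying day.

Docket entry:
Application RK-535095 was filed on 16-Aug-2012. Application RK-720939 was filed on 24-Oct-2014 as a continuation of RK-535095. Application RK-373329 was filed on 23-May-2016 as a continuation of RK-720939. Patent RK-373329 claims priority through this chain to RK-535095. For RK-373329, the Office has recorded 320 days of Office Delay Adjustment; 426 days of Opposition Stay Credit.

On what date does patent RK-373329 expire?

September 1, 2030

Earliest priority filing: 16 August 2012.
Base term: 16 August 2012 + 16 years → 16 August 2028.
Office Delay Adjustment: +320 days → 2 July 2029.
Opposition Stay Credit: +426 days → 1 September 2030.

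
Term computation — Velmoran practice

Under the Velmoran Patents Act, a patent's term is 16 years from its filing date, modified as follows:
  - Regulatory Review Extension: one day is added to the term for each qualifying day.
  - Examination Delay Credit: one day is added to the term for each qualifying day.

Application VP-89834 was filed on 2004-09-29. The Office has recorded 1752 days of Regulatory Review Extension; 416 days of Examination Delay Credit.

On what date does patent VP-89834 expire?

Base term: filing date + 16 years → 29 September 2020.
Regulatory Review Extension: +1752 days → 17 July 2025.
Examination Delay Credit: +416 days → 6 September 2026.

2026-09-06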